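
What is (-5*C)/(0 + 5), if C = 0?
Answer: 0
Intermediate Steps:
(-5*C)/(0 + 5) = (-5*0)/(0 + 5) = 0/5 = 0*(⅕) = 0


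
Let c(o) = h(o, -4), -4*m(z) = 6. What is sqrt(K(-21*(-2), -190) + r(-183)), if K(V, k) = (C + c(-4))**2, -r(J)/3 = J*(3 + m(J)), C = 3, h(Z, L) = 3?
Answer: 3*sqrt(382)/2 ≈ 29.317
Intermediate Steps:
m(z) = -3/2 (m(z) = -1/4*6 = -3/2)
c(o) = 3
r(J) = -9*J/2 (r(J) = -3*J*(3 - 3/2) = -3*J*3/2 = -9*J/2)
K(V, k) = 36 (K(V, k) = (3 + 3)**2 = 6**2 = 36)
sqrt(K(-21*(-2), -190) + r(-183)) = sqrt(36 - 9/2*(-183)) = sqrt(36 + 1647/2) = sqrt(1719/2) = 3*sqrt(382)/2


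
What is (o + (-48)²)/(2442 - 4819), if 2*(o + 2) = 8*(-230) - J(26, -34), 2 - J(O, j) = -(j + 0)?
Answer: -1398/2377 ≈ -0.58814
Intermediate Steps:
J(O, j) = 2 + j (J(O, j) = 2 - (-1)*(j + 0) = 2 - (-1)*j = 2 + j)
o = -906 (o = -2 + (8*(-230) - (2 - 34))/2 = -2 + (-1840 - 1*(-32))/2 = -2 + (-1840 + 32)/2 = -2 + (½)*(-1808) = -2 - 904 = -906)
(o + (-48)²)/(2442 - 4819) = (-906 + (-48)²)/(2442 - 4819) = (-906 + 2304)/(-2377) = 1398*(-1/2377) = -1398/2377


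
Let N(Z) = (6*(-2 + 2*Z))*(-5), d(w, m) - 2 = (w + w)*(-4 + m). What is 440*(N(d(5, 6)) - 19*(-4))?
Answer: -520960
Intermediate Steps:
d(w, m) = 2 + 2*w*(-4 + m) (d(w, m) = 2 + (w + w)*(-4 + m) = 2 + (2*w)*(-4 + m) = 2 + 2*w*(-4 + m))
N(Z) = 60 - 60*Z (N(Z) = (-12 + 12*Z)*(-5) = 60 - 60*Z)
440*(N(d(5, 6)) - 19*(-4)) = 440*((60 - 60*(2 - 8*5 + 2*6*5)) - 19*(-4)) = 440*((60 - 60*(2 - 40 + 60)) + 76) = 440*((60 - 60*22) + 76) = 440*((60 - 1320) + 76) = 440*(-1260 + 76) = 440*(-1184) = -520960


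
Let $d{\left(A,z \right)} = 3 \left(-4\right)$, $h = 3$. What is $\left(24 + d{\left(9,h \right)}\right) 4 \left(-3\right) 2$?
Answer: $-288$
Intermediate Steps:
$d{\left(A,z \right)} = -12$
$\left(24 + d{\left(9,h \right)}\right) 4 \left(-3\right) 2 = \left(24 - 12\right) 4 \left(-3\right) 2 = 12 \left(\left(-12\right) 2\right) = 12 \left(-24\right) = -288$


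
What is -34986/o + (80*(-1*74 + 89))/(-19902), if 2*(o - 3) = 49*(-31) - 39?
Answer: 57946681/1286996 ≈ 45.025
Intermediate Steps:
o = -776 (o = 3 + (49*(-31) - 39)/2 = 3 + (-1519 - 39)/2 = 3 + (½)*(-1558) = 3 - 779 = -776)
-34986/o + (80*(-1*74 + 89))/(-19902) = -34986/(-776) + (80*(-1*74 + 89))/(-19902) = -34986*(-1/776) + (80*(-74 + 89))*(-1/19902) = 17493/388 + (80*15)*(-1/19902) = 17493/388 + 1200*(-1/19902) = 17493/388 - 200/3317 = 57946681/1286996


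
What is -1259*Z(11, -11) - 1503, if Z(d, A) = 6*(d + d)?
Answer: -167691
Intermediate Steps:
Z(d, A) = 12*d (Z(d, A) = 6*(2*d) = 12*d)
-1259*Z(11, -11) - 1503 = -15108*11 - 1503 = -1259*132 - 1503 = -166188 - 1503 = -167691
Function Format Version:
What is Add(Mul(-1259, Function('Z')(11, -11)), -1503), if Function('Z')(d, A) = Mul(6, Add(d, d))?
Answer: -167691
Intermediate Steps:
Function('Z')(d, A) = Mul(12, d) (Function('Z')(d, A) = Mul(6, Mul(2, d)) = Mul(12, d))
Add(Mul(-1259, Function('Z')(11, -11)), -1503) = Add(Mul(-1259, Mul(12, 11)), -1503) = Add(Mul(-1259, 132), -1503) = Add(-166188, -1503) = -167691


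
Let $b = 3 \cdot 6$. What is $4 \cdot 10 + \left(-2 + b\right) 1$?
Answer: $56$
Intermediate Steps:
$b = 18$
$4 \cdot 10 + \left(-2 + b\right) 1 = 4 \cdot 10 + \left(-2 + 18\right) 1 = 40 + 16 \cdot 1 = 40 + 16 = 56$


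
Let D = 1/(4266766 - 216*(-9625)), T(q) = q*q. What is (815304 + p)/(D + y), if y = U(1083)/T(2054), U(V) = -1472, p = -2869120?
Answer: 13746320756237711824/2334187159 ≈ 5.8891e+9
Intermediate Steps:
T(q) = q²
D = 1/6345766 (D = 1/(4266766 + 2079000) = 1/6345766 ≈ 1.5759e-7)
y = -368/1054729 (y = -1472/(2054²) = -1472/4218916 = -1472*1/4218916 = -368/1054729 ≈ -0.00034890)
(815304 + p)/(D + y) = (815304 - 2869120)/(1/6345766 - 368/1054729) = -2053816/(-2334187159/6693063427414) = -2053816*(-6693063427414/2334187159) = 13746320756237711824/2334187159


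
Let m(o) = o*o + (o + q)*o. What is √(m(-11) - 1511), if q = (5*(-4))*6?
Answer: √51 ≈ 7.1414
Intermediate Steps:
q = -120 (q = -20*6 = -120)
m(o) = o² + o*(-120 + o) (m(o) = o*o + (o - 120)*o = o² + (-120 + o)*o = o² + o*(-120 + o))
√(m(-11) - 1511) = √(2*(-11)*(-60 - 11) - 1511) = √(2*(-11)*(-71) - 1511) = √(1562 - 1511) = √51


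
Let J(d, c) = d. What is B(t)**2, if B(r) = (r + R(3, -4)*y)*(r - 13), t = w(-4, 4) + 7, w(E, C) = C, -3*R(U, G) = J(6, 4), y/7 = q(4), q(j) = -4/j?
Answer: 2500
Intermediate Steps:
y = -7 (y = 7*(-4/4) = 7*(-4*1/4) = 7*(-1) = -7)
R(U, G) = -2 (R(U, G) = -1/3*6 = -2)
t = 11 (t = 4 + 7 = 11)
B(r) = (-13 + r)*(14 + r) (B(r) = (r - 2*(-7))*(r - 13) = (r + 14)*(-13 + r) = (14 + r)*(-13 + r) = (-13 + r)*(14 + r))
B(t)**2 = (-182 + 11 + 11**2)**2 = (-182 + 11 + 121)**2 = (-50)**2 = 2500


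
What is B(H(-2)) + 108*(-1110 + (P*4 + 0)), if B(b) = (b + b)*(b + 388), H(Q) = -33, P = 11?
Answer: -138558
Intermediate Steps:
B(b) = 2*b*(388 + b) (B(b) = (2*b)*(388 + b) = 2*b*(388 + b))
B(H(-2)) + 108*(-1110 + (P*4 + 0)) = 2*(-33)*(388 - 33) + 108*(-1110 + (11*4 + 0)) = 2*(-33)*355 + 108*(-1110 + (44 + 0)) = -23430 + 108*(-1110 + 44) = -23430 + 108*(-1066) = -23430 - 115128 = -138558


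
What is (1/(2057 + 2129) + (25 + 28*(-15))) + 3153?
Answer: 11544989/4186 ≈ 2758.0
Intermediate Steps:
(1/(2057 + 2129) + (25 + 28*(-15))) + 3153 = (1/4186 + (25 - 420)) + 3153 = (1/4186 - 395) + 3153 = -1653469/4186 + 3153 = 11544989/4186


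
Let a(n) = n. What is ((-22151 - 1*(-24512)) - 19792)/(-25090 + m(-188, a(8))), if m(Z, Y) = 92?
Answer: 17431/24998 ≈ 0.69730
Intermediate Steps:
((-22151 - 1*(-24512)) - 19792)/(-25090 + m(-188, a(8))) = ((-22151 - 1*(-24512)) - 19792)/(-25090 + 92) = ((-22151 + 24512) - 19792)/(-24998) = (2361 - 19792)*(-1/24998) = -17431*(-1/24998) = 17431/24998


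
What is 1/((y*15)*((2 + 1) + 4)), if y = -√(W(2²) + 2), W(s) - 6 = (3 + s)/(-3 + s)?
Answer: -√15/1575 ≈ -0.0024590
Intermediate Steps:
W(s) = 6 + (3 + s)/(-3 + s)
y = -√15 (y = -√((-15 + 7*2²)/(-3 + 2²) + 2) = -√((-15 + 7*4)/(-3 + 4) + 2) = -√((-15 + 28)/1 + 2) = -√(1*13 + 2) = -√(13 + 2) = -√15 ≈ -3.8730)
1/((y*15)*((2 + 1) + 4)) = 1/((-√15*15)*((2 + 1) + 4)) = 1/((-15*√15)*(3 + 4)) = 1/(-15*√15*7) = 1/(-105*√15) = -√15/1575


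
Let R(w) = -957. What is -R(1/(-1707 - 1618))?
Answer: 957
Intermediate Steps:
-R(1/(-1707 - 1618)) = -1*(-957) = 957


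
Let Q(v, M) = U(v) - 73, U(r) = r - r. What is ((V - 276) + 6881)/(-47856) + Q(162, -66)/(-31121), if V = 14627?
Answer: -41079224/93082911 ≈ -0.44132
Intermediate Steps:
U(r) = 0
Q(v, M) = -73 (Q(v, M) = 0 - 73 = -73)
((V - 276) + 6881)/(-47856) + Q(162, -66)/(-31121) = ((14627 - 276) + 6881)/(-47856) - 73/(-31121) = (14351 + 6881)*(-1/47856) - 73*(-1/31121) = 21232*(-1/47856) + 73/31121 = -1327/2991 + 73/31121 = -41079224/93082911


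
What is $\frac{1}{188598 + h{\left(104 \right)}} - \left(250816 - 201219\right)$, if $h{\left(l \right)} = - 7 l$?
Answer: $- \frac{9317788389}{187870} \approx -49597.0$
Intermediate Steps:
$\frac{1}{188598 + h{\left(104 \right)}} - \left(250816 - 201219\right) = \frac{1}{188598 - 728} - \left(250816 - 201219\right) = \frac{1}{187870} - 49597 = - \frac{9317788389}{187870}$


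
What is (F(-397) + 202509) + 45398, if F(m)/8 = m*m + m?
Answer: 1505603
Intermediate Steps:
F(m) = 8*m + 8*m**2 (F(m) = 8*(m*m + m) = 8*(m**2 + m) = 8*(m + m**2) = 8*m + 8*m**2)
(F(-397) + 202509) + 45398 = (8*(-397)*(1 - 397) + 202509) + 45398 = (8*(-397)*(-396) + 202509) + 45398 = (1257696 + 202509) + 45398 = 1460205 + 45398 = 1505603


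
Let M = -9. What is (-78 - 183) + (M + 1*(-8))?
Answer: -278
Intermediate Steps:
(-78 - 183) + (M + 1*(-8)) = (-78 - 183) + (-9 + 1*(-8)) = -261 + (-9 - 8) = -261 - 17 = -278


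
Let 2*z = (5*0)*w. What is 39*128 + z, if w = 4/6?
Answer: 4992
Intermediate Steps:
w = ⅔ (w = 4*(⅙) = ⅔ ≈ 0.66667)
z = 0 (z = ((5*0)*(⅔))/2 = (0*(⅔))/2 = (½)*0 = 0)
39*128 + z = 39*128 + 0 = 4992 + 0 = 4992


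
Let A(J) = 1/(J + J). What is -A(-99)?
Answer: 1/198 ≈ 0.0050505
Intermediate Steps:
A(J) = 1/(2*J)
-A(-99) = -1/(2*(-99)) = -(-1)/(2*99) = -1*(-1/198) = 1/198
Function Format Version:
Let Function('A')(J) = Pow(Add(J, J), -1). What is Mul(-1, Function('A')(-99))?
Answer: Rational(1, 198) ≈ 0.0050505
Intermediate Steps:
Function('A')(J) = Mul(Rational(1, 2), Pow(J, -1)) (Function('A')(J) = Pow(Mul(2, J), -1) = Mul(Rational(1, 2), Pow(J, -1)))
Mul(-1, Function('A')(-99)) = Mul(-1, Mul(Rational(1, 2), Pow(-99, -1))) = Mul(-1, Mul(Rational(1, 2), Rational(-1, 99))) = Mul(-1, Rational(-1, 198)) = Rational(1, 198)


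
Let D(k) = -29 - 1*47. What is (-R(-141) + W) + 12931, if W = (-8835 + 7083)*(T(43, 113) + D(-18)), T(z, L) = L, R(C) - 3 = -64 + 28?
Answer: -51860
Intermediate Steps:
R(C) = -33 (R(C) = 3 + (-64 + 28) = 3 - 36 = -33)
D(k) = -76 (D(k) = -29 - 47 = -76)
W = -64824 (W = (-8835 + 7083)*(113 - 76) = -1752*37 = -64824)
(-R(-141) + W) + 12931 = (-1*(-33) - 64824) + 12931 = (33 - 64824) + 12931 = -64791 + 12931 = -51860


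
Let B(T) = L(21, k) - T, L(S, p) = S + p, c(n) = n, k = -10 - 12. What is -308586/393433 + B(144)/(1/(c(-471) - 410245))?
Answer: 23430437755474/393433 ≈ 5.9554e+7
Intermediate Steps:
k = -22
B(T) = -1 - T (B(T) = (21 - 22) - T = -1 - T)
-308586/393433 + B(144)/(1/(c(-471) - 410245)) = -308586/393433 + (-1 - 1*144)/(1/(-471 - 410245)) = -308586*1/393433 + (-1 - 144)/(1/(-410716)) = -308586/393433 - 145/(-1/410716) = -308586/393433 - 145*(-410716) = -308586/393433 + 59553820 = 23430437755474/393433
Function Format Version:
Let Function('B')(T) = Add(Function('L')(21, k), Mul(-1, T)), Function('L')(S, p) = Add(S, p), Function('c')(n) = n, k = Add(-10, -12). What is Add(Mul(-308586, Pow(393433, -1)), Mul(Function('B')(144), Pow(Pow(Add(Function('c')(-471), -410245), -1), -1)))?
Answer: Rational(23430437755474, 393433) ≈ 5.9554e+7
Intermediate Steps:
k = -22
Function('B')(T) = Add(-1, Mul(-1, T)) (Function('B')(T) = Add(Add(21, -22), Mul(-1, T)) = Add(-1, Mul(-1, T)))
Add(Mul(-308586, Pow(393433, -1)), Mul(Function('B')(144), Pow(Pow(Add(Function('c')(-471), -410245), -1), -1))) = Add(Mul(-308586, Pow(393433, -1)), Mul(Add(-1, Mul(-1, 144)), Pow(Pow(Add(-471, -410245), -1), -1))) = Add(Mul(-308586, Rational(1, 393433)), Mul(Add(-1, -144), Pow(Pow(-410716, -1), -1))) = Add(Rational(-308586, 393433), Mul(-145, Pow(Rational(-1, 410716), -1))) = Add(Rational(-308586, 393433), Mul(-145, -410716)) = Add(Rational(-308586, 393433), 59553820) = Rational(23430437755474, 393433)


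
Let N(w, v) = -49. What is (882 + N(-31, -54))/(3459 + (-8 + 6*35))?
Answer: 119/523 ≈ 0.22753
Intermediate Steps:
(882 + N(-31, -54))/(3459 + (-8 + 6*35)) = (882 - 49)/(3459 + (-8 + 6*35)) = 833/(3459 + (-8 + 210)) = 833/(3459 + 202) = 833/3661 = 833*(1/3661) = 119/523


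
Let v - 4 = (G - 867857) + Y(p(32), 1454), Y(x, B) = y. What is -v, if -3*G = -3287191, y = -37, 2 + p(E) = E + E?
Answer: -683521/3 ≈ -2.2784e+5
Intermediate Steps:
p(E) = -2 + 2*E (p(E) = -2 + (E + E) = -2 + 2*E)
Y(x, B) = -37
G = 3287191/3 (G = -1/3*(-3287191) = 3287191/3 ≈ 1.0957e+6)
v = 683521/3 (v = 4 + ((3287191/3 - 867857) - 37) = 4 + (683620/3 - 37) = 4 + 683509/3 = 683521/3 ≈ 2.2784e+5)
-v = -1*683521/3 = -683521/3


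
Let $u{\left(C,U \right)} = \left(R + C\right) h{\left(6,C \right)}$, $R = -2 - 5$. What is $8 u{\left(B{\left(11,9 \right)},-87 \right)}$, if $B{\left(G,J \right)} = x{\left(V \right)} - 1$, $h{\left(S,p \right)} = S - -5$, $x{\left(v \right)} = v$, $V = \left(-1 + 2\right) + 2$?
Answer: $-440$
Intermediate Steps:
$V = 3$ ($V = 1 + 2 = 3$)
$h{\left(S,p \right)} = 5 + S$ ($h{\left(S,p \right)} = S + 5 = 5 + S$)
$R = -7$ ($R = -2 - 5 = -7$)
$B{\left(G,J \right)} = 2$ ($B{\left(G,J \right)} = 3 - 1 = 2$)
$u{\left(C,U \right)} = -77 + 11 C$ ($u{\left(C,U \right)} = \left(-7 + C\right) \left(5 + 6\right) = \left(-7 + C\right) 11 = -77 + 11 C$)
$8 u{\left(B{\left(11,9 \right)},-87 \right)} = 8 \left(-77 + 11 \cdot 2\right) = 8 \left(-77 + 22\right) = 8 \left(-55\right) = -440$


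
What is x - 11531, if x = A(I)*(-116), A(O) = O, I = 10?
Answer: -12691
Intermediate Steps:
x = -1160 (x = 10*(-116) = -1160)
x - 11531 = -1160 - 11531 = -12691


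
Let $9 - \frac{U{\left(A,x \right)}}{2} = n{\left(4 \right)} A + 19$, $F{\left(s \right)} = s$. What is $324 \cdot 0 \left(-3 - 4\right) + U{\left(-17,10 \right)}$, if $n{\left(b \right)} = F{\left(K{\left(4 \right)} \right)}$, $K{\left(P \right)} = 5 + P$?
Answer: $286$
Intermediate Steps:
$n{\left(b \right)} = 9$ ($n{\left(b \right)} = 5 + 4 = 9$)
$U{\left(A,x \right)} = -20 - 18 A$ ($U{\left(A,x \right)} = 18 - 2 \left(9 A + 19\right) = 18 - 2 \left(19 + 9 A\right) = 18 - \left(38 + 18 A\right) = -20 - 18 A$)
$324 \cdot 0 \left(-3 - 4\right) + U{\left(-17,10 \right)} = 324 \cdot 0 \left(-3 - 4\right) - -286 = 324 \cdot 0 \left(-7\right) + \left(-20 + 306\right) = 324 \cdot 0 + 286 = 0 + 286 = 286$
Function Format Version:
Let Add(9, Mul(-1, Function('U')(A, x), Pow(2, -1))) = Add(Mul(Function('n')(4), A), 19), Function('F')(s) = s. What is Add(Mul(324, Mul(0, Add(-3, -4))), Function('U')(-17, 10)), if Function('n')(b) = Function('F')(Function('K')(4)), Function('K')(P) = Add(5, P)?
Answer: 286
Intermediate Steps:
Function('n')(b) = 9 (Function('n')(b) = Add(5, 4) = 9)
Function('U')(A, x) = Add(-20, Mul(-18, A)) (Function('U')(A, x) = Add(18, Mul(-2, Add(Mul(9, A), 19))) = Add(18, Mul(-2, Add(19, Mul(9, A)))) = Add(18, Add(-38, Mul(-18, A))) = Add(-20, Mul(-18, A)))
Add(Mul(324, Mul(0, Add(-3, -4))), Function('U')(-17, 10)) = Add(Mul(324, Mul(0, Add(-3, -4))), Add(-20, Mul(-18, -17))) = Add(Mul(324, Mul(0, -7)), Add(-20, 306)) = Add(Mul(324, 0), 286) = Add(0, 286) = 286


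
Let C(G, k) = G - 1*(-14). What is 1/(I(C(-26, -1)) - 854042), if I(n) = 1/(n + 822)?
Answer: -810/691774019 ≈ -1.1709e-6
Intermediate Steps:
C(G, k) = 14 + G (C(G, k) = G + 14 = 14 + G)
I(n) = 1/(822 + n)
1/(I(C(-26, -1)) - 854042) = 1/(1/(822 + (14 - 26)) - 854042) = 1/(1/(822 - 12) - 854042) = 1/(1/810 - 854042) = 1/(-691774019/810) = -810/691774019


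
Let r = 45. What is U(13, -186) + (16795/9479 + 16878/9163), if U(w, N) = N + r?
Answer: -11932827710/86856077 ≈ -137.39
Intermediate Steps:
U(w, N) = 45 + N (U(w, N) = N + 45 = 45 + N)
U(13, -186) + (16795/9479 + 16878/9163) = (45 - 186) + (16795/9479 + 16878/9163) = -141 + (16795*(1/9479) + 16878*(1/9163)) = -141 + (16795/9479 + 16878/9163) = -141 + 313879147/86856077 = -11932827710/86856077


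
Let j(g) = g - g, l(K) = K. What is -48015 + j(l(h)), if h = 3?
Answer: -48015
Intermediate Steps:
j(g) = 0
-48015 + j(l(h)) = -48015 + 0 = -48015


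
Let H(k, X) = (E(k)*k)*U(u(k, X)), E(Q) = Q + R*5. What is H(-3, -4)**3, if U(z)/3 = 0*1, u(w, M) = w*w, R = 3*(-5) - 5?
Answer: 0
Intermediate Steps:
R = -20 (R = -15 - 5 = -20)
u(w, M) = w**2
E(Q) = -100 + Q (E(Q) = Q - 20*5 = Q - 100 = -100 + Q)
U(z) = 0 (U(z) = 3*(0*1) = 3*0 = 0)
H(k, X) = 0 (H(k, X) = ((-100 + k)*k)*0 = (k*(-100 + k))*0 = 0)
H(-3, -4)**3 = 0**3 = 0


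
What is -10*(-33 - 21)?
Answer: 540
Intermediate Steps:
-10*(-33 - 21) = -10*(-54) = 540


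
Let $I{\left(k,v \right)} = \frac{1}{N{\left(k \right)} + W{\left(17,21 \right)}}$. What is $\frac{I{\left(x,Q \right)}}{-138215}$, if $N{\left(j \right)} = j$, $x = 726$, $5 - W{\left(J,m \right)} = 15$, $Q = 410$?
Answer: $- \frac{1}{98961940} \approx -1.0105 \cdot 10^{-8}$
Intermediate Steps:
$W{\left(J,m \right)} = -10$ ($W{\left(J,m \right)} = 5 - 15 = -10$)
$I{\left(k,v \right)} = \frac{1}{-10 + k}$ ($I{\left(k,v \right)} = \frac{1}{k - 10} = \frac{1}{-10 + k}$)
$\frac{I{\left(x,Q \right)}}{-138215} = \frac{1}{\left(-10 + 726\right) \left(-138215\right)} = \frac{1}{716} \left(- \frac{1}{138215}\right) = - \frac{1}{98961940}$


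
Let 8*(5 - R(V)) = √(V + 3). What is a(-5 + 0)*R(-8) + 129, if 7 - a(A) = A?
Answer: 189 - 3*I*√5/2 ≈ 189.0 - 3.3541*I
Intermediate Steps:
a(A) = 7 - A
R(V) = 5 - √(3 + V)/8 (R(V) = 5 - √(V + 3)/8 = 5 - √(3 + V)/8)
a(-5 + 0)*R(-8) + 129 = (7 - (-5 + 0))*(5 - √(3 - 8)/8) + 129 = (7 - 1*(-5))*(5 - I*√5/8) + 129 = (7 + 5)*(5 - I*√5/8) + 129 = 12*(5 - I*√5/8) + 129 = (60 - 3*I*√5/2) + 129 = 189 - 3*I*√5/2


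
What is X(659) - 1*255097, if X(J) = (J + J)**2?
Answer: 1482027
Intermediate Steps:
X(J) = 4*J**2 (X(J) = (2*J)**2 = 4*J**2)
X(659) - 1*255097 = 4*659**2 - 1*255097 = 4*434281 - 255097 = 1737124 - 255097 = 1482027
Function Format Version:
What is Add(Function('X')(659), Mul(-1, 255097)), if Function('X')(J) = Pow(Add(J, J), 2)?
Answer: 1482027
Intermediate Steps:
Function('X')(J) = Mul(4, Pow(J, 2)) (Function('X')(J) = Pow(Mul(2, J), 2) = Mul(4, Pow(J, 2)))
Add(Function('X')(659), Mul(-1, 255097)) = Add(Mul(4, Pow(659, 2)), Mul(-1, 255097)) = Add(Mul(4, 434281), -255097) = Add(1737124, -255097) = 1482027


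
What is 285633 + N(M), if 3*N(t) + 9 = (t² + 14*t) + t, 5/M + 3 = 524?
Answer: 232595117590/814323 ≈ 2.8563e+5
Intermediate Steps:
M = 5/521 (M = 5/(-3 + 524) = 5/521 ≈ 0.0095969)
N(t) = -3 + 5*t + t²/3 (N(t) = -3 + ((t² + 14*t) + t)/3 = -3 + (t² + 15*t)/3 = -3 + (5*t + t²/3) = -3 + 5*t + t²/3)
285633 + N(M) = 285633 + (-3 + 5*(5/521) + (5/521)²/3) = 285633 + (-3 + 25/521 + (⅓)*(25/271441)) = 285633 + (-3 + 25/521 + 25/814323) = 285633 - 2403869/814323 = 232595117590/814323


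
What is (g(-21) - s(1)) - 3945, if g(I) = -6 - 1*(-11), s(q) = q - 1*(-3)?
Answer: -3944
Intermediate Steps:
s(q) = 3 + q (s(q) = q + 3 = 3 + q)
g(I) = 5 (g(I) = -6 + 11 = 5)
(g(-21) - s(1)) - 3945 = (5 - (3 + 1)) - 3945 = (5 - 1*4) - 3945 = (5 - 4) - 3945 = 1 - 3945 = -3944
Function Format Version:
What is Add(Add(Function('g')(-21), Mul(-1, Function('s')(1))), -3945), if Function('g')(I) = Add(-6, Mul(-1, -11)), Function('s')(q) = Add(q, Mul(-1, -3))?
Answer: -3944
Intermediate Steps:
Function('s')(q) = Add(3, q) (Function('s')(q) = Add(q, 3) = Add(3, q))
Function('g')(I) = 5 (Function('g')(I) = Add(-6, 11) = 5)
Add(Add(Function('g')(-21), Mul(-1, Function('s')(1))), -3945) = Add(Add(5, Mul(-1, Add(3, 1))), -3945) = Add(Add(5, Mul(-1, 4)), -3945) = Add(Add(5, -4), -3945) = Add(1, -3945) = -3944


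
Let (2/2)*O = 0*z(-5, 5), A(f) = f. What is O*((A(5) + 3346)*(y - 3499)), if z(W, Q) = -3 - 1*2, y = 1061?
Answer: 0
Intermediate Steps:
z(W, Q) = -5 (z(W, Q) = -3 - 2 = -5)
O = 0 (O = 0*(-5) = 0)
O*((A(5) + 3346)*(y - 3499)) = 0*((5 + 3346)*(1061 - 3499)) = 0*(3351*(-2438)) = 0*(-8169738) = 0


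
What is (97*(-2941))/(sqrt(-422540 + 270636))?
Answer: 285277*I*sqrt(9494)/37976 ≈ 731.95*I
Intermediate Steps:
(97*(-2941))/(sqrt(-422540 + 270636)) = -285277*(-I*sqrt(9494)/37976) = -(-285277)*I*sqrt(9494)/37976 = 285277*I*sqrt(9494)/37976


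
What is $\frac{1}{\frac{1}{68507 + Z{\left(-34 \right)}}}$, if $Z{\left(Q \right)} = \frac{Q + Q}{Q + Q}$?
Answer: $68508$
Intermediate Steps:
$Z{\left(Q \right)} = 1$ ($Z{\left(Q \right)} = \frac{2 Q}{2 Q} = 2 Q \frac{1}{2 Q} = 1$)
$\frac{1}{\frac{1}{68507 + Z{\left(-34 \right)}}} = \frac{1}{\frac{1}{68507 + 1}} = \frac{1}{\frac{1}{68508}} = 68508$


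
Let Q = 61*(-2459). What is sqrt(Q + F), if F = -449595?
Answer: I*sqrt(599594) ≈ 774.33*I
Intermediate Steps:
Q = -149999
sqrt(Q + F) = sqrt(-149999 - 449595) = sqrt(-599594) = I*sqrt(599594)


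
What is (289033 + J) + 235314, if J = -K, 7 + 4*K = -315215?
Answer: 1206305/2 ≈ 6.0315e+5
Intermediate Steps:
K = -157611/2 (K = -7/4 + (¼)*(-315215) = -7/4 - 315215/4 = -157611/2 ≈ -78806.)
J = 157611/2 (J = -1*(-157611/2) = 157611/2 ≈ 78806.)
(289033 + J) + 235314 = (289033 + 157611/2) + 235314 = 735677/2 + 235314 = 1206305/2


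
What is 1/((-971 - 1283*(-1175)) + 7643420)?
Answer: 1/9149974 ≈ 1.0929e-7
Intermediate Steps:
1/((-971 - 1283*(-1175)) + 7643420) = 1/((-971 + 1507525) + 7643420) = 1/(1506554 + 7643420) = 1/9149974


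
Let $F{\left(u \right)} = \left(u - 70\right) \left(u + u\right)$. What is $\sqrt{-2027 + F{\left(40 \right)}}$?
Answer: $i \sqrt{4427} \approx 66.536 i$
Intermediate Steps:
$F{\left(u \right)} = 2 u \left(-70 + u\right)$ ($F{\left(u \right)} = \left(-70 + u\right) 2 u = 2 u \left(-70 + u\right)$)
$\sqrt{-2027 + F{\left(40 \right)}} = \sqrt{-2027 + 2 \cdot 40 \left(-70 + 40\right)} = \sqrt{-2027 + 2 \cdot 40 \left(-30\right)} = \sqrt{-2027 - 2400} = \sqrt{-4427} = i \sqrt{4427}$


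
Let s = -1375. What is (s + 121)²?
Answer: 1572516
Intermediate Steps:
(s + 121)² = (-1375 + 121)² = (-1254)² = 1572516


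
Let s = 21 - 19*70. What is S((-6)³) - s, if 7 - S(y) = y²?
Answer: -45340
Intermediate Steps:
S(y) = 7 - y²
s = -1309 (s = 21 - 1330 = -1309)
S((-6)³) - s = (7 - ((-6)³)²) - 1*(-1309) = (7 - 1*(-216)²) + 1309 = (7 - 1*46656) + 1309 = (7 - 46656) + 1309 = -46649 + 1309 = -45340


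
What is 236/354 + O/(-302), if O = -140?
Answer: 512/453 ≈ 1.1302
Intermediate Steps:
236/354 + O/(-302) = 236/354 - 140/(-302) = 236*(1/354) - 140*(-1/302) = ⅔ + 70/151 = 512/453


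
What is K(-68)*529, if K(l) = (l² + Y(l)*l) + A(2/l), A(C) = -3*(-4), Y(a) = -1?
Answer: 2488416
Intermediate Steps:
A(C) = 12
K(l) = 12 + l² - l (K(l) = (l² - l) + 12 = 12 + l² - l)
K(-68)*529 = (12 + (-68)² - 1*(-68))*529 = (12 + 4624 + 68)*529 = 4704*529 = 2488416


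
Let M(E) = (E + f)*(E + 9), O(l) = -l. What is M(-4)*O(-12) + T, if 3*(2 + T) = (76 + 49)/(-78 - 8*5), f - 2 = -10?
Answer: -255713/354 ≈ -722.35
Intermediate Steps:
f = -8 (f = 2 - 10 = -8)
T = -833/354 (T = -2 + ((76 + 49)/(-78 - 8*5))/3 = -2 + (125/(-78 - 40))/3 = -2 + (125/(-118))/3 = -2 + (125*(-1/118))/3 = -2 + (⅓)*(-125/118) = -2 - 125/354 = -833/354 ≈ -2.3531)
M(E) = (-8 + E)*(9 + E) (M(E) = (E - 8)*(E + 9) = (-8 + E)*(9 + E))
M(-4)*O(-12) + T = (-72 - 4 + (-4)²)*(-1*(-12)) - 833/354 = (-72 - 4 + 16)*12 - 833/354 = -60*12 - 833/354 = -720 - 833/354 = -255713/354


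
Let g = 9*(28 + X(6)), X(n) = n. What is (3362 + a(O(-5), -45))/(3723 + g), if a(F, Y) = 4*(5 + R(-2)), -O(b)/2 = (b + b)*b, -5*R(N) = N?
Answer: 16918/20145 ≈ 0.83981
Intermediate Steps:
R(N) = -N/5
O(b) = -4*b² (O(b) = -2*(b + b)*b = -2*2*b*b = -4*b²)
g = 306 (g = 9*(28 + 6) = 9*34 = 306)
a(F, Y) = 108/5 (a(F, Y) = 4*(5 - ⅕*(-2)) = 4*(5 + ⅖) = 4*(27/5) = 108/5)
(3362 + a(O(-5), -45))/(3723 + g) = (3362 + 108/5)/(3723 + 306) = (16918/5)/4029 = (16918/5)*(1/4029) = 16918/20145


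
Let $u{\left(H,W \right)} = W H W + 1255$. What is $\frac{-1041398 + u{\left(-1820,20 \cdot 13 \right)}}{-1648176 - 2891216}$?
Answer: $\frac{9544011}{349184} \approx 27.332$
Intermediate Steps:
$u{\left(H,W \right)} = 1255 + H W^{2}$ ($u{\left(H,W \right)} = H W W + 1255 = H W^{2} + 1255 = 1255 + H W^{2}$)
$\frac{-1041398 + u{\left(-1820,20 \cdot 13 \right)}}{-1648176 - 2891216} = \frac{-1041398 + \left(1255 - 1820 \left(20 \cdot 13\right)^{2}\right)}{-1648176 - 2891216} = \frac{-1041398 + \left(1255 - 1820 \cdot 260^{2}\right)}{-4539392} = \left(-1041398 + \left(1255 - 123032000\right)\right) \left(- \frac{1}{4539392}\right) = \left(-1041398 - 123030745\right) \left(- \frac{1}{4539392}\right) = \left(-124072143\right) \left(- \frac{1}{4539392}\right) = \frac{9544011}{349184}$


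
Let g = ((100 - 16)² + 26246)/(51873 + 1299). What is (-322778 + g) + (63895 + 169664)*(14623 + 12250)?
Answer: 166856613392845/26586 ≈ 6.2761e+9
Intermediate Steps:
g = 16651/26586 (g = (84² + 26246)/53172 = (7056 + 26246)*(1/53172) = 33302*(1/53172) = 16651/26586 ≈ 0.62631)
(-322778 + g) + (63895 + 169664)*(14623 + 12250) = (-322778 + 16651/26586) + (63895 + 169664)*(14623 + 12250) = -8581359257/26586 + 233559*26873 = -8581359257/26586 + 6276431007 = 166856613392845/26586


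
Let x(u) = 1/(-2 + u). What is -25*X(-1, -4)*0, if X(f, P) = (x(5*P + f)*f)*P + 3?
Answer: 0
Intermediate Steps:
X(f, P) = 3 + P*f/(-2 + f + 5*P) (X(f, P) = (f/(-2 + (5*P + f)))*P + 3 = (f/(-2 + (f + 5*P)))*P + 3 = (f/(-2 + f + 5*P))*P + 3 = P*f/(-2 + f + 5*P) + 3 = 3 + P*f/(-2 + f + 5*P))
-25*X(-1, -4)*0 = -25*(-6 + 3*(-1) + 15*(-4) - 4*(-1))/(-2 - 1 + 5*(-4))*0 = -25*(-6 - 3 - 60 + 4)/(-2 - 1 - 20)*0 = -25*(-65)/(-23)*0 = -(-25)*(-65)/23*0 = -25*65/23*0 = -1625/23*0 = 0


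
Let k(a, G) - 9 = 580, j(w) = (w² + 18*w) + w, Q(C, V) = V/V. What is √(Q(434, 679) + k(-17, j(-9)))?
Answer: √590 ≈ 24.290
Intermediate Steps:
Q(C, V) = 1
j(w) = w² + 19*w
k(a, G) = 589 (k(a, G) = 9 + 580 = 589)
√(Q(434, 679) + k(-17, j(-9))) = √(1 + 589) = √590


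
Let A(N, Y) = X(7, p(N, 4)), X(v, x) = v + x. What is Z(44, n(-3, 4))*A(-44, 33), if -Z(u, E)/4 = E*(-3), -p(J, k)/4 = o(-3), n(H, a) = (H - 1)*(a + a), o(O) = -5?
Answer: -10368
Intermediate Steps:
n(H, a) = 2*a*(-1 + H) (n(H, a) = (-1 + H)*(2*a) = 2*a*(-1 + H))
p(J, k) = 20 (p(J, k) = -4*(-5) = 20)
Z(u, E) = 12*E (Z(u, E) = -4*E*(-3) = -(-12)*E = 12*E)
A(N, Y) = 27 (A(N, Y) = 7 + 20 = 27)
Z(44, n(-3, 4))*A(-44, 33) = (12*(2*4*(-1 - 3)))*27 = (12*(2*4*(-4)))*27 = (12*(-32))*27 = -384*27 = -10368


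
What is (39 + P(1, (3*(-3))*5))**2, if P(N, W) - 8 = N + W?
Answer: 9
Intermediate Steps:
P(N, W) = 8 + N + W (P(N, W) = 8 + (N + W) = 8 + N + W)
(39 + P(1, (3*(-3))*5))**2 = (39 + (8 + 1 + (3*(-3))*5))**2 = (39 + (8 + 1 - 9*5))**2 = (39 + (8 + 1 - 45))**2 = (39 - 36)**2 = 3**2 = 9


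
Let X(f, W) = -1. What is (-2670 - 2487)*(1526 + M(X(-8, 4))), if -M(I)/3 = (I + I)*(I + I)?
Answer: -7807698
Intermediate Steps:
M(I) = -12*I**2 (M(I) = -3*(I + I)*(I + I) = -3*2*I*2*I = -12*I**2)
(-2670 - 2487)*(1526 + M(X(-8, 4))) = (-2670 - 2487)*(1526 - 12*(-1)**2) = -5157*(1526 - 12*1) = -5157*(1526 - 12) = -5157*1514 = -7807698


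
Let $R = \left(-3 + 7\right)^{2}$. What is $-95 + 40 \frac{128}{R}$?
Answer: $225$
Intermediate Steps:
$R = 16$ ($R = 4^{2} = 16$)
$-95 + 40 \frac{128}{R} = -95 + 40 \cdot \frac{128}{16} = -95 + 40 \cdot 128 \cdot \frac{1}{16} = -95 + 40 \cdot 8 = -95 + 320 = 225$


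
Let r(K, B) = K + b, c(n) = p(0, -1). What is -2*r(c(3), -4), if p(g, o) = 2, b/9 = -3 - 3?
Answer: 104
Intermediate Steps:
b = -54 (b = 9*(-3 - 3) = 9*(-6) = -54)
c(n) = 2
r(K, B) = -54 + K (r(K, B) = K - 54 = -54 + K)
-2*r(c(3), -4) = -2*(-54 + 2) = -2*(-52) = 104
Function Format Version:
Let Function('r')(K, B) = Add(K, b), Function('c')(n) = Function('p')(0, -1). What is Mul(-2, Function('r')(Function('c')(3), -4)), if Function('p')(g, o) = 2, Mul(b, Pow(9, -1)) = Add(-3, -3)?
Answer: 104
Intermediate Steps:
b = -54 (b = Mul(9, Add(-3, -3)) = Mul(9, -6) = -54)
Function('c')(n) = 2
Function('r')(K, B) = Add(-54, K) (Function('r')(K, B) = Add(K, -54) = Add(-54, K))
Mul(-2, Function('r')(Function('c')(3), -4)) = Mul(-2, Add(-54, 2)) = Mul(-2, -52) = 104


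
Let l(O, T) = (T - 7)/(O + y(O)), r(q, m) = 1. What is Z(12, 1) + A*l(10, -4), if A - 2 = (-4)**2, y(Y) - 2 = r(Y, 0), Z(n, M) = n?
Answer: -42/13 ≈ -3.2308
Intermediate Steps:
y(Y) = 3 (y(Y) = 2 + 1 = 3)
l(O, T) = (-7 + T)/(3 + O) (l(O, T) = (T - 7)/(O + 3) = (-7 + T)/(3 + O))
A = 18 (A = 2 + (-4)**2 = 2 + 16 = 18)
Z(12, 1) + A*l(10, -4) = 12 + 18*((-7 - 4)/(3 + 10)) = 12 + 18*(-11/13) = 12 - 198/13 = -42/13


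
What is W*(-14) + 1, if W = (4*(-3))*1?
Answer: 169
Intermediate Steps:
W = -12 (W = -12*1 = -12)
W*(-14) + 1 = -12*(-14) + 1 = 168 + 1 = 169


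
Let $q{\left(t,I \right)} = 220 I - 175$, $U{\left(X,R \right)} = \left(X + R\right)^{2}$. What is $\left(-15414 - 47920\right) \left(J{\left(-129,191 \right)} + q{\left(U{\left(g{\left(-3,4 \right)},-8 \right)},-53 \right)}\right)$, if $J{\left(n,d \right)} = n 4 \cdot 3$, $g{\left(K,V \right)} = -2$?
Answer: $847598922$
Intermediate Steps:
$U{\left(X,R \right)} = \left(R + X\right)^{2}$
$q{\left(t,I \right)} = -175 + 220 I$
$J{\left(n,d \right)} = 12 n$ ($J{\left(n,d \right)} = 4 n 3 = 12 n$)
$\left(-15414 - 47920\right) \left(J{\left(-129,191 \right)} + q{\left(U{\left(g{\left(-3,4 \right)},-8 \right)},-53 \right)}\right) = \left(-15414 - 47920\right) \left(12 \left(-129\right) + \left(-175 + 220 \left(-53\right)\right)\right) = - 63334 \left(-1548 - 11835\right) = \left(-63334\right) \left(-13383\right) = 847598922$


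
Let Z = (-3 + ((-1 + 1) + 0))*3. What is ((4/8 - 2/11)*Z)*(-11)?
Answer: 63/2 ≈ 31.500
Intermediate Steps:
Z = -9 (Z = (-3 + (0 + 0))*3 = (-3 + 0)*3 = -3*3 = -9)
((4/8 - 2/11)*Z)*(-11) = ((4/8 - 2/11)*(-9))*(-11) = ((4*(⅛) - 2*1/11)*(-9))*(-11) = ((½ - 2/11)*(-9))*(-11) = ((7/22)*(-9))*(-11) = -63/22*(-11) = 63/2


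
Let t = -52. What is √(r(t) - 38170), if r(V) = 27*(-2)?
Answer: 4*I*√2389 ≈ 195.51*I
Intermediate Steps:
r(V) = -54
√(r(t) - 38170) = √(-54 - 38170) = √(-38224) = 4*I*√2389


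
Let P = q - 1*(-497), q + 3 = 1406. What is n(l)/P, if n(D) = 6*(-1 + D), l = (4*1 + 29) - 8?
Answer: 36/475 ≈ 0.075789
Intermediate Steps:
q = 1403 (q = -3 + 1406 = 1403)
l = 25 (l = (4 + 29) - 8 = 33 - 8 = 25)
P = 1900 (P = 1403 - 1*(-497) = 1403 + 497 = 1900)
n(D) = -6 + 6*D
n(l)/P = (-6 + 6*25)/1900 = (-6 + 150)*(1/1900) = 144*(1/1900) = 36/475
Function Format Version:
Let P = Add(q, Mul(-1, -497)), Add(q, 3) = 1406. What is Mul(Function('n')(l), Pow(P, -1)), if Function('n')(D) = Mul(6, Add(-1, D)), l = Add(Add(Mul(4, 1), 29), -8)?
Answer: Rational(36, 475) ≈ 0.075789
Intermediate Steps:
q = 1403 (q = Add(-3, 1406) = 1403)
l = 25 (l = Add(Add(4, 29), -8) = Add(33, -8) = 25)
P = 1900 (P = Add(1403, Mul(-1, -497)) = Add(1403, 497) = 1900)
Function('n')(D) = Add(-6, Mul(6, D))
Mul(Function('n')(l), Pow(P, -1)) = Mul(Add(-6, Mul(6, 25)), Pow(1900, -1)) = Mul(Add(-6, 150), Rational(1, 1900)) = Mul(144, Rational(1, 1900)) = Rational(36, 475)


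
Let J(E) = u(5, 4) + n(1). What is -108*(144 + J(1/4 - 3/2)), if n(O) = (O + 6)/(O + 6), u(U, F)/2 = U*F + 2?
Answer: -20412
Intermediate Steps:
u(U, F) = 4 + 2*F*U (u(U, F) = 2*(U*F + 2) = 2*(F*U + 2) = 2*(2 + F*U) = 4 + 2*F*U)
n(O) = 1 (n(O) = (6 + O)/(6 + O) = 1)
J(E) = 45 (J(E) = (4 + 2*4*5) + 1 = (4 + 40) + 1 = 44 + 1 = 45)
-108*(144 + J(1/4 - 3/2)) = -108*(144 + 45) = -108*189 = -20412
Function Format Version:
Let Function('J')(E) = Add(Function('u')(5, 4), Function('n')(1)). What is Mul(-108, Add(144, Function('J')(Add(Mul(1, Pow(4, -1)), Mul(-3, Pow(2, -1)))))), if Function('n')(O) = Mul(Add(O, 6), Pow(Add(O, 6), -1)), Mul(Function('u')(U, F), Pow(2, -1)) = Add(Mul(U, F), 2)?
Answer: -20412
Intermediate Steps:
Function('u')(U, F) = Add(4, Mul(2, F, U)) (Function('u')(U, F) = Mul(2, Add(Mul(U, F), 2)) = Mul(2, Add(Mul(F, U), 2)) = Mul(2, Add(2, Mul(F, U))) = Add(4, Mul(2, F, U)))
Function('n')(O) = 1 (Function('n')(O) = Mul(Add(6, O), Pow(Add(6, O), -1)) = 1)
Function('J')(E) = 45 (Function('J')(E) = Add(Add(4, Mul(2, 4, 5)), 1) = Add(Add(4, 40), 1) = Add(44, 1) = 45)
Mul(-108, Add(144, Function('J')(Add(Mul(1, Pow(4, -1)), Mul(-3, Pow(2, -1)))))) = Mul(-108, Add(144, 45)) = Mul(-108, 189) = -20412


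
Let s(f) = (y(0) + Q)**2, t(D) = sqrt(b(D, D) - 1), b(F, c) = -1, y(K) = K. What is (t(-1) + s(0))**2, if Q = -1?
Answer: (1 + I*sqrt(2))**2 ≈ -1.0 + 2.8284*I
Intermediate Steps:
t(D) = I*sqrt(2) (t(D) = sqrt(-1 - 1) = sqrt(-2) = I*sqrt(2))
s(f) = 1 (s(f) = (0 - 1)**2 = (-1)**2 = 1)
(t(-1) + s(0))**2 = (I*sqrt(2) + 1)**2 = (1 + I*sqrt(2))**2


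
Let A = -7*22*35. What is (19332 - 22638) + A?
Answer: -8696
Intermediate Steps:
A = -5390 (A = -154*35 = -5390)
(19332 - 22638) + A = (19332 - 22638) - 5390 = -3306 - 5390 = -8696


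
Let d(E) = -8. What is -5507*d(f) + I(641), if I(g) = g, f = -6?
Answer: 44697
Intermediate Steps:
-5507*d(f) + I(641) = -5507*(-8) + 641 = 44056 + 641 = 44697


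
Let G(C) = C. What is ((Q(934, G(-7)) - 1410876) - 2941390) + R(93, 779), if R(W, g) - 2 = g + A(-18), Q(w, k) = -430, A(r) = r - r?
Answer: -4351915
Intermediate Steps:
A(r) = 0
R(W, g) = 2 + g (R(W, g) = 2 + (g + 0) = 2 + g)
((Q(934, G(-7)) - 1410876) - 2941390) + R(93, 779) = ((-430 - 1410876) - 2941390) + (2 + 779) = (-1411306 - 2941390) + 781 = -4352696 + 781 = -4351915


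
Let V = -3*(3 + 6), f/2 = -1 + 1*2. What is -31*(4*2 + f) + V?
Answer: -337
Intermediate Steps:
f = 2 (f = 2*(-1 + 1*2) = 2*(-1 + 2) = 2*1 = 2)
V = -27 (V = -3*9 = -27)
-31*(4*2 + f) + V = -31*(4*2 + 2) - 27 = -31*(8 + 2) - 27 = -31*10 - 27 = -310 - 27 = -337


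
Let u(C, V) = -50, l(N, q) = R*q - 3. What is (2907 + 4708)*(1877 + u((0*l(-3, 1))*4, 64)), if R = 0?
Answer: 13912605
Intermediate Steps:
l(N, q) = -3 (l(N, q) = 0*q - 3 = 0 - 3 = -3)
(2907 + 4708)*(1877 + u((0*l(-3, 1))*4, 64)) = (2907 + 4708)*(1877 - 50) = 7615*1827 = 13912605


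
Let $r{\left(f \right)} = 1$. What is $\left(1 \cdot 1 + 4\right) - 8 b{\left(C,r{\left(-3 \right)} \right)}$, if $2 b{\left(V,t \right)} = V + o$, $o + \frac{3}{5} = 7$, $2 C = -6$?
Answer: $- \frac{43}{5} \approx -8.6$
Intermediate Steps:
$C = -3$ ($C = \frac{1}{2} \left(-6\right) = -3$)
$o = \frac{32}{5}$ ($o = - \frac{3}{5} + 7 = \frac{32}{5} \approx 6.4$)
$b{\left(V,t \right)} = \frac{16}{5} + \frac{V}{2}$ ($b{\left(V,t \right)} = \frac{V + \frac{32}{5}}{2} = \frac{\frac{32}{5} + V}{2} = \frac{16}{5} + \frac{V}{2}$)
$\left(1 \cdot 1 + 4\right) - 8 b{\left(C,r{\left(-3 \right)} \right)} = \left(1 \cdot 1 + 4\right) - 8 \left(\frac{16}{5} + \frac{1}{2} \left(-3\right)\right) = \left(1 + 4\right) - 8 \left(\frac{16}{5} - \frac{3}{2}\right) = 5 - \frac{68}{5} = - \frac{43}{5}$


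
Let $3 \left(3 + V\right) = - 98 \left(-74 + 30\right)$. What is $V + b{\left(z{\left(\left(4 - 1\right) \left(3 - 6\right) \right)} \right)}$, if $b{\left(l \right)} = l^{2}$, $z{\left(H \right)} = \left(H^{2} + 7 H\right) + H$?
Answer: $\frac{4546}{3} \approx 1515.3$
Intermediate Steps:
$z{\left(H \right)} = H^{2} + 8 H$
$V = \frac{4303}{3}$ ($V = -3 + \frac{\left(-98\right) \left(-74 + 30\right)}{3} = -3 + \frac{\left(-98\right) \left(-44\right)}{3} = -3 + \frac{1}{3} \cdot 4312 = -3 + \frac{4312}{3} = \frac{4303}{3} \approx 1434.3$)
$V + b{\left(z{\left(\left(4 - 1\right) \left(3 - 6\right) \right)} \right)} = \frac{4303}{3} + \left(\left(4 - 1\right) \left(3 - 6\right) \left(8 + \left(4 - 1\right) \left(3 - 6\right)\right)\right)^{2} = \frac{4303}{3} + \left(3 \left(-3\right) \left(8 + 3 \left(-3\right)\right)\right)^{2} = \frac{4303}{3} + \left(- 9 \left(8 - 9\right)\right)^{2} = \frac{4303}{3} + \left(\left(-9\right) \left(-1\right)\right)^{2} = \frac{4303}{3} + 9^{2} = \frac{4303}{3} + 81 = \frac{4546}{3}$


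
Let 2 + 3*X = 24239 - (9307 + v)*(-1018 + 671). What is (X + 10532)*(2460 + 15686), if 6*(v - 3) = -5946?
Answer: 17798358932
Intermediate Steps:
v = -988 (v = 3 + (⅙)*(-5946) = 3 - 991 = -988)
X = 970310 (X = -⅔ + (24239 - (9307 - 988)*(-1018 + 671))/3 = -⅔ + (24239 - 8319*(-347))/3 = -⅔ + (24239 - 1*(-2886693))/3 = -⅔ + (24239 + 2886693)/3 = -⅔ + (⅓)*2910932 = -⅔ + 2910932/3 = 970310)
(X + 10532)*(2460 + 15686) = (970310 + 10532)*(2460 + 15686) = 980842*18146 = 17798358932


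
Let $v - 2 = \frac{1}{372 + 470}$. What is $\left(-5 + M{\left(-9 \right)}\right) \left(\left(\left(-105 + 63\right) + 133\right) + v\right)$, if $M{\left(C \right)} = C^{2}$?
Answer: $\frac{2975666}{421} \approx 7068.1$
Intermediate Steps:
$v = \frac{1685}{842}$ ($v = 2 + \frac{1}{372 + 470} = 2 + \frac{1}{842} = \frac{1685}{842} \approx 2.0012$)
$\left(-5 + M{\left(-9 \right)}\right) \left(\left(\left(-105 + 63\right) + 133\right) + v\right) = \left(-5 + \left(-9\right)^{2}\right) \left(\left(\left(-105 + 63\right) + 133\right) + \frac{1685}{842}\right) = \left(-5 + 81\right) \left(\left(-42 + 133\right) + \frac{1685}{842}\right) = 76 \left(91 + \frac{1685}{842}\right) = 76 \cdot \frac{78307}{842} = \frac{2975666}{421}$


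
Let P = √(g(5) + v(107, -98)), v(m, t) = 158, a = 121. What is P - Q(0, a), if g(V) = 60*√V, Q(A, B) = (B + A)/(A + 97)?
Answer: -121/97 + √(158 + 60*√5) ≈ 15.845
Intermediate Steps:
Q(A, B) = (A + B)/(97 + A)
P = √(158 + 60*√5) (P = √(60*√5 + 158) = √(158 + 60*√5) ≈ 17.093)
P - Q(0, a) = √(158 + 60*√5) - (0 + 121)/(97 + 0) = √(158 + 60*√5) - 121/97 = -121/97 + √(158 + 60*√5)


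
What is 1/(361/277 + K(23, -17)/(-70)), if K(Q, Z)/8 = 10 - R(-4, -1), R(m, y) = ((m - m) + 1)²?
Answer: 9695/2663 ≈ 3.6406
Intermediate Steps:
R(m, y) = 1 (R(m, y) = (0 + 1)² = 1² = 1)
K(Q, Z) = 72 (K(Q, Z) = 8*(10 - 1*1) = 8*(10 - 1) = 8*9 = 72)
1/(361/277 + K(23, -17)/(-70)) = 1/(361/277 + 72/(-70)) = 1/(361*(1/277) + 72*(-1/70)) = 1/(361/277 - 36/35) = 1/(2663/9695) = 9695/2663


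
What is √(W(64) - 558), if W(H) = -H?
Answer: I*√622 ≈ 24.94*I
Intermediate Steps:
√(W(64) - 558) = √(-1*64 - 558) = √(-64 - 558) = √(-622) = I*√622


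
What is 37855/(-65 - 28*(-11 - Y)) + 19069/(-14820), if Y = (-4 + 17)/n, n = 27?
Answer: 120121975/821028 ≈ 146.31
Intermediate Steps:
Y = 13/27 (Y = (-4 + 17)/27 = 13*(1/27) = 13/27 ≈ 0.48148)
37855/(-65 - 28*(-11 - Y)) + 19069/(-14820) = 37855/(-65 - 28*(-11 - 1*13/27)) + 19069/(-14820) = 37855/(-65 - 28*(-11 - 13/27)) + 19069*(-1/14820) = 37855/(-65 - 28*(-310/27)) - 19069/14820 = 37855/(-65 + 8680/27) - 19069/14820 = 37855/(6925/27) - 19069/14820 = 37855*(27/6925) - 19069/14820 = 204417/1385 - 19069/14820 = 120121975/821028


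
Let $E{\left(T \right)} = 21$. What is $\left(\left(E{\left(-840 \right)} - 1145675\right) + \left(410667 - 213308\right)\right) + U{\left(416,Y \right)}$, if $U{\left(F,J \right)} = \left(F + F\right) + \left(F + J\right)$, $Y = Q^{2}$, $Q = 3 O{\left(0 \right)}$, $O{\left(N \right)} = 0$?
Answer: $-947047$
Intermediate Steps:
$Q = 0$ ($Q = 3 \cdot 0 = 0$)
$Y = 0$ ($Y = 0^{2} = 0$)
$U{\left(F,J \right)} = J + 3 F$ ($U{\left(F,J \right)} = 2 F + \left(F + J\right) = J + 3 F$)
$\left(\left(E{\left(-840 \right)} - 1145675\right) + \left(410667 - 213308\right)\right) + U{\left(416,Y \right)} = \left(\left(21 - 1145675\right) + \left(410667 - 213308\right)\right) + \left(0 + 3 \cdot 416\right) = \left(-1145654 + \left(410667 - 213308\right)\right) + \left(0 + 1248\right) = \left(-1145654 + 197359\right) + 1248 = -948295 + 1248 = -947047$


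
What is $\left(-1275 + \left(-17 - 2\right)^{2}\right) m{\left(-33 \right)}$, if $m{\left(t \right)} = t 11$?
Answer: $331782$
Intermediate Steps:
$m{\left(t \right)} = 11 t$
$\left(-1275 + \left(-17 - 2\right)^{2}\right) m{\left(-33 \right)} = \left(-1275 + \left(-17 - 2\right)^{2}\right) 11 \left(-33\right) = \left(-1275 + \left(-19\right)^{2}\right) \left(-363\right) = \left(-1275 + 361\right) \left(-363\right) = \left(-914\right) \left(-363\right) = 331782$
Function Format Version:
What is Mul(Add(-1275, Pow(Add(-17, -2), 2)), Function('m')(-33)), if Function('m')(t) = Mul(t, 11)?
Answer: 331782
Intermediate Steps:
Function('m')(t) = Mul(11, t)
Mul(Add(-1275, Pow(Add(-17, -2), 2)), Function('m')(-33)) = Mul(Add(-1275, Pow(Add(-17, -2), 2)), Mul(11, -33)) = Mul(Add(-1275, Pow(-19, 2)), -363) = Mul(Add(-1275, 361), -363) = Mul(-914, -363) = 331782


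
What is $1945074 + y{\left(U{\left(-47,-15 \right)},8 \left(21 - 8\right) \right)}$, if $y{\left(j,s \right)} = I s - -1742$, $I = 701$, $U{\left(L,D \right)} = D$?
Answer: $2019720$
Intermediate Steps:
$y{\left(j,s \right)} = 1742 + 701 s$ ($y{\left(j,s \right)} = 701 s - -1742 = 701 s + 1742 = 1742 + 701 s$)
$1945074 + y{\left(U{\left(-47,-15 \right)},8 \left(21 - 8\right) \right)} = 1945074 + \left(1742 + 701 \cdot 8 \left(21 - 8\right)\right) = 1945074 + \left(1742 + 701 \cdot 8 \cdot 13\right) = 1945074 + \left(1742 + 701 \cdot 104\right) = 1945074 + \left(1742 + 72904\right) = 1945074 + 74646 = 2019720$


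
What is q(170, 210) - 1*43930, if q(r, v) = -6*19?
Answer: -44044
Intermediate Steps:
q(r, v) = -114
q(170, 210) - 1*43930 = -114 - 1*43930 = -114 - 43930 = -44044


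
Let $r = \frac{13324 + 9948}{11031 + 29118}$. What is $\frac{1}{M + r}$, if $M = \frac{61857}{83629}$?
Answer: $\frac{3357620721}{4429710781} \approx 0.75798$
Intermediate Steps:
$r = \frac{23272}{40149} \approx 0.57964$
$M = \frac{61857}{83629}$ ($M = 61857 \cdot \frac{1}{83629} = \frac{61857}{83629} \approx 0.73966$)
$\frac{1}{M + r} = \frac{1}{\frac{61857}{83629} + \frac{23272}{40149}} = \frac{1}{\frac{4429710781}{3357620721}} = \frac{3357620721}{4429710781}$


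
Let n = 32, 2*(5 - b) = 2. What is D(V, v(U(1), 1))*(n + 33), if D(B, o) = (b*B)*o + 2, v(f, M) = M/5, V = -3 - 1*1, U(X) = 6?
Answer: -78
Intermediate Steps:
b = 4 (b = 5 - ½*2 = 5 - 1 = 4)
V = -4 (V = -3 - 1 = -4)
v(f, M) = M/5 (v(f, M) = M*(⅕) = M/5)
D(B, o) = 2 + 4*B*o (D(B, o) = (4*B)*o + 2 = 4*B*o + 2 = 2 + 4*B*o)
D(V, v(U(1), 1))*(n + 33) = (2 + 4*(-4)*((⅕)*1))*(32 + 33) = (2 + 4*(-4)*(⅕))*65 = (2 - 16/5)*65 = -6/5*65 = -78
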